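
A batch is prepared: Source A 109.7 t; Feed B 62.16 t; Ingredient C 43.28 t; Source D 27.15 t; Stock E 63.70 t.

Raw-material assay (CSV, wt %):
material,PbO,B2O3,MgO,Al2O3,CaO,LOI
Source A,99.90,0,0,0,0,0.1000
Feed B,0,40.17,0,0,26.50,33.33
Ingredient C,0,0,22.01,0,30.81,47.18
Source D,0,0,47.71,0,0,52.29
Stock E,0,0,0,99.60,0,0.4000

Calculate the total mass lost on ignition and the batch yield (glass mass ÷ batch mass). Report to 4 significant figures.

LOI loss = 55.70 t; glass = 250.3 t; yield = 81.80%

Every computation maintains exact precision all the way through; values along the way are shown (rounded to four significant digits) at each printed step. Each reported result carries a single rounding; all derived quantities are computed using the weight values per 250.3 t of glass in exact precision (glass mass, totals, the five compositions, yield, ignition loss) precisely as stated by problem or answer.
LOI of each material in turn:
  Source A: 109.7 × 0.001000 = 0.1097 t
  Feed B: 62.16 × 0.3333 = 20.72 t
  Ingredient C: 43.28 × 0.4718 = 20.42 t
  Source D: 27.15 × 0.5229 = 14.20 t
  Stock E: 63.70 × 0.004000 = 0.2548 t
Total LOI = 55.70 t
Glass = batch − LOI = 306.0 − 55.70 = 250.3 t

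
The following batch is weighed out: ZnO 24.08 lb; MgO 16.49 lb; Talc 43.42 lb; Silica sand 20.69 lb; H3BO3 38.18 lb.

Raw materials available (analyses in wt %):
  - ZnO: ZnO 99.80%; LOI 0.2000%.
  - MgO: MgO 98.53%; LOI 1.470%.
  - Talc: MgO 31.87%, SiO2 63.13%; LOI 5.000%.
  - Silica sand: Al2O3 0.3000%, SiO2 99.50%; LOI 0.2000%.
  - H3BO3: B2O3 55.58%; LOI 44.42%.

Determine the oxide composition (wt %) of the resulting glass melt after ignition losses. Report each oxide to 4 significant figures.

Working values appear, rounded to 4 significant figures, in the printout; the working math keeps exact precision at every stage; each reported value carries a single rounding — the derived quantities, including ignition loss, five oxide percentages, net glass mass, the totals, the yield, are rebuilt using the weight values per 123.4 lb of glass at full float precision as quoted within the question or the answer.
Oxide-by-oxide delivered mass:
  MgO: 16.49·0.9853 + 43.42·0.3187 = 30.09 lb
  B2O3: 38.18·0.5558 = 21.22 lb
  ZnO: 24.08·0.9980 = 24.03 lb
  Al2O3: 20.69·0.003000 = 0.06207 lb
  SiO2: 43.42·0.6313 + 20.69·0.9950 = 48.00 lb
LOI: 24.08·0.002000 + 16.49·0.01470 + 43.42·0.05000 + 20.69·0.002000 + 38.18·0.4442 = 19.46 lb
Resulting glass, batch − LOI: 142.9 − 19.46 = 123.4 lb (equal to the oxide-mass sum)
each oxide over glass, ×100, is wt %

Glass mass = 123.4 lb (batch 142.9 − LOI 19.46).
Composition: MgO 24.38%, B2O3 17.20%, ZnO 19.48%, Al2O3 0.05030%, SiO2 38.90%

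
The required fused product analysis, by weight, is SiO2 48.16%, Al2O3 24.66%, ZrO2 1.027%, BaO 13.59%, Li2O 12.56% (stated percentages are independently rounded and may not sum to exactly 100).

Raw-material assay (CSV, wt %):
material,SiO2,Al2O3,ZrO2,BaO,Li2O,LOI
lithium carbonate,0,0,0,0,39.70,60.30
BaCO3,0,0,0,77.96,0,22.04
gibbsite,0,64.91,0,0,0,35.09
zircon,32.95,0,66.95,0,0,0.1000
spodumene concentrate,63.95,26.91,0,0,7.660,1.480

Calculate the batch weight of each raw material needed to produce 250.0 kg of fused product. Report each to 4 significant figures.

Batch per 250.0 kg fused product:
  lithium carbonate: 43.15 kg
  BaCO3: 43.58 kg
  gibbsite: 17.74 kg
  zircon: 3.835 kg
  spodumene concentrate: 186.3 kg
Total batch = 294.6 kg; LOI loss = 44.61 kg; yield = 84.86%

All internal work carries full float precision at each step; intermediates appear rounded to 4 significant digits between the steps — every reported number includes exactly one rounding; derived quantities are rebuilt starting from the weights at 250.0 kg of glass at exact precision (yield, net glass mass, the totals, ignition loss, five oxide percentages) as quoted within the problem or the answer.
The oxide mass targets at 250.0 kg fused product:
  SiO2: 48.16% × 250.0 = 120.4 kg
  Al2O3: 24.66% × 250.0 = 61.65 kg
  ZrO2: 1.027% × 250.0 = 2.568 kg
  BaO: 13.59% × 250.0 = 33.98 kg
  Li2O: 12.56% × 250.0 = 31.40 kg
Checking each oxide sum applying the batch weights above, under the basis named above (target by target, the sums agree inside rounding margins):
  SiO2: 3.835·0.3295 + 186.3·0.6395 = 120.4 kg (target 120.4 kg)
  Al2O3: 17.74·0.6491 + 186.3·0.2691 = 61.65 kg (target 61.65 kg)
  ZrO2: 3.835·0.6695 = 2.568 kg (target 2.568 kg)
  BaO: 43.58·0.7796 = 33.97 kg (target 33.98 kg)
  Li2O: 43.15·0.3970 + 186.3·0.07660 = 31.40 kg (target 31.40 kg)
Auditing the glass mass value: whole batch net of LOI = 250.0 kg (the Σ of target masses is 250.0 kg; against the stated basis, 250.0 kg — any gap is answer rounding).
Batch grand total — Σ batch = 294.6 kg; loss to ignition Σ batch·LOI = 44.61 kg; glass ÷ batch gives a yield of 84.86%.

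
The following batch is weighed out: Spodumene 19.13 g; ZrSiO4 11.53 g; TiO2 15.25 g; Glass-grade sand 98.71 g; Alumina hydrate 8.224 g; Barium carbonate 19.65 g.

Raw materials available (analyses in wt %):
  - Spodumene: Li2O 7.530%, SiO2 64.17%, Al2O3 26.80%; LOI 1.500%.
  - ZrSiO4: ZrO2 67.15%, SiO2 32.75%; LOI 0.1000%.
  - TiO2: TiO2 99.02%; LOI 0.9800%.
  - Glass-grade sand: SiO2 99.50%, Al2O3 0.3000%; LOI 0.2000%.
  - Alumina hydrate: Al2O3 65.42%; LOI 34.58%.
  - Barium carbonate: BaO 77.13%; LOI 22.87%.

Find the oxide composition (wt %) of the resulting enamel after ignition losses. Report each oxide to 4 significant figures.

In-progress results are printed, rounded to four significant digits, on the page. The whole derivation carries full float precision throughout. A single rounding yields each reported result; derived quantities, which include the totals, the six compositions, net glass mass, the yield, LOI, are carried at full precision, exactly as printed in problem or answer, using the weight values at 164.5 g of glass.
What the batch supplies per oxide:
  ZrO2: 11.53·0.6715 = 7.742 g
  Li2O: 19.13·0.07530 = 1.440 g
  TiO2: 15.25·0.9902 = 15.10 g
  SiO2: 19.13·0.6417 + 11.53·0.3275 + 98.71·0.9950 = 114.3 g
  Al2O3: 19.13·0.2680 + 98.71·0.003000 + 8.224·0.6542 = 10.80 g
  BaO: 19.65·0.7713 = 15.16 g
LOI: 19.13·0.01500 + 11.53·0.001000 + 15.25·0.009800 + 98.71·0.002000 + 8.224·0.3458 + 19.65·0.2287 = 7.983 g
Glass mass = batch − LOI = 172.5 − 7.983 = 164.5 g (= Σ oxide masses)
oxide / glass × 100 gives the wt %

Glass mass = 164.5 g (batch 172.5 − LOI 7.983).
Composition: ZrO2 4.706%, Li2O 0.8756%, TiO2 9.179%, SiO2 69.46%, Al2O3 6.567%, BaO 9.213%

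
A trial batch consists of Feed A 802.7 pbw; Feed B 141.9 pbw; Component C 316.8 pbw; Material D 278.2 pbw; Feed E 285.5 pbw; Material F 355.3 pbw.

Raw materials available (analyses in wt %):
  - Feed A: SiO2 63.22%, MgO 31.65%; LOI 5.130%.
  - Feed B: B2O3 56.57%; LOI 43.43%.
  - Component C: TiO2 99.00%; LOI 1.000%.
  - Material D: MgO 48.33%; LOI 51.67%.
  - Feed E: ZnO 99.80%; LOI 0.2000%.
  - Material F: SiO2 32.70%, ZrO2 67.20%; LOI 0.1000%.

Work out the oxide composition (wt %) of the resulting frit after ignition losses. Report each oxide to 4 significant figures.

All arithmetic maintains full precision at all times — in-progress results are shown, rounded to four significant figures, on the page; exactly one rounding goes into each reported number; derived quantities are recomputed at full precision (net glass mass, totals, the six compositions, yield, ignition loss) starting from the weights at 1930 pbw of glass, as quoted within either problem or answer.
Oxide-by-oxide delivered mass:
  TiO2: 316.8·0.9900 = 313.6 pbw
  ZnO: 285.5·0.9980 = 284.9 pbw
  SiO2: 802.7·0.6322 + 355.3·0.3270 = 623.7 pbw
  ZrO2: 355.3·0.6720 = 238.8 pbw
  B2O3: 141.9·0.5657 = 80.27 pbw
  MgO: 802.7·0.3165 + 278.2·0.4833 = 388.5 pbw
LOI: 802.7·0.05130 + 141.9·0.4343 + 316.8·0.01000 + 278.2·0.5167 + 285.5·0.002000 + 355.3·0.001000 = 250.6 pbw
Resulting glass, batch − LOI: 2180 − 250.6 = 1930 pbw (= the summed oxide contributions)
wt % = oxide mass / glass mass × 100

Glass mass = 1930 pbw (batch 2180 − LOI 250.6).
Composition: TiO2 16.25%, ZnO 14.77%, SiO2 32.32%, ZrO2 12.37%, B2O3 4.160%, MgO 20.13%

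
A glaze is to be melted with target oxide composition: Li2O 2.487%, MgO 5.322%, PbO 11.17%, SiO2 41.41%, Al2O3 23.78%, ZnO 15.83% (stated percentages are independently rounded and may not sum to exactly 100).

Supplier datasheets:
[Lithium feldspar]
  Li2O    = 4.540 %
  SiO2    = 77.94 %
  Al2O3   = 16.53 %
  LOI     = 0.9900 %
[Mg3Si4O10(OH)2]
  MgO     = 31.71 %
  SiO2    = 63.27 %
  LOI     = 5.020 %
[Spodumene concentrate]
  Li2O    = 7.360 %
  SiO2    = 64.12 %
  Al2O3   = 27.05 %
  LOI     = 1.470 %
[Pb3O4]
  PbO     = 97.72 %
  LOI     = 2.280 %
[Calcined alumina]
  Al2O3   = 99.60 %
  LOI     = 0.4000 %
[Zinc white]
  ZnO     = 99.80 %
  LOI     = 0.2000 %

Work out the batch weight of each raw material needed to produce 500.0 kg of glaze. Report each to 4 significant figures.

Batch per 500.0 kg glaze:
  Lithium feldspar: 118.8 kg
  Mg3Si4O10(OH)2: 83.92 kg
  Spodumene concentrate: 95.64 kg
  Pb3O4: 57.15 kg
  Calcined alumina: 73.68 kg
  Zinc white: 79.31 kg
Total batch = 508.5 kg; LOI loss = 8.551 kg; yield = 98.32%

Every computation runs at exact precision from first step to last. In-progress results are displayed, rounded to 4 significant figures, in the printout — exactly one rounding goes into each reported number; the derived quantities are re-derived at full precision (glass mass, totals, yield, LOI, the six compositions) using the weight values for 500.0 kg of glass, as written in the problem or answer text.
Oxide-by-oxide targets in 500.0 kg glaze:
  Li2O: 2.487% × 500.0 = 12.44 kg
  MgO: 5.322% × 500.0 = 26.61 kg
  PbO: 11.17% × 500.0 = 55.85 kg
  SiO2: 41.41% × 500.0 = 207.0 kg
  Al2O3: 23.78% × 500.0 = 118.9 kg
  ZnO: 15.83% × 500.0 = 79.15 kg
Sums-versus-targets review given the weights on record, relative to the basis at hand (each sum matches its target mass up to rounding of the answer):
  Li2O: 118.8·0.04540 + 95.64·0.07360 = 12.43 kg (target 12.44 kg)
  MgO: 83.92·0.3171 = 26.61 kg (target 26.61 kg)
  PbO: 57.15·0.9772 = 55.85 kg (target 55.85 kg)
  SiO2: 118.8·0.7794 + 83.92·0.6327 + 95.64·0.6412 = 207.0 kg (target 207.0 kg)
  Al2O3: 118.8·0.1653 + 95.64·0.2705 + 73.68·0.9960 = 118.9 kg (target 118.9 kg)
  ZnO: 79.31·0.9980 = 79.15 kg (target 79.15 kg)
Glass mass check: batch Σ − ignition loss = 499.9 kg (the Σ of target masses is 500.0 kg; basis as stated: 500.0 kg — deltas are rounding alone).
Whole-batch sum: Σ batch = 508.5 kg; LOI loss = Σ batch·LOI = 8.551 kg; as yield: glass ÷ batch → 98.32%.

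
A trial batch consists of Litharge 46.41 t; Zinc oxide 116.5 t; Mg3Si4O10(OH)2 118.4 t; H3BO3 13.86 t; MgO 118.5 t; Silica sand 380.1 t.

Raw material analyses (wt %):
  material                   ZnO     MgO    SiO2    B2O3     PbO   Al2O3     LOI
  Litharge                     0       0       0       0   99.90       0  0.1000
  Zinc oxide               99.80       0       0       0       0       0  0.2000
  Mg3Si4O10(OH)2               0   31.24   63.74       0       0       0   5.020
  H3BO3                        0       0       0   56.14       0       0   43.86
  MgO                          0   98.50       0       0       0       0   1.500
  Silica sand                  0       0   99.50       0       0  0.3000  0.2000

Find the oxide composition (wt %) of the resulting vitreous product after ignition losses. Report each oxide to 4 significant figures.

All arithmetic carries full precision in every operation — mid-chain values are shown (rounded to 4 significant figures) at each printed step. A single rounding finalizes every reported value — the derived quantities are re-derived in exact precision (the totals, LOI, six oxide percentages, yield, glass mass) starting from the weights on 778.9 t of glass, as written in problem or answer.
Oxide-by-oxide delivered mass:
  ZnO: 116.5·0.9980 = 116.3 t
  MgO: 118.4·0.3124 + 118.5·0.9850 = 153.7 t
  SiO2: 118.4·0.6374 + 380.1·0.9950 = 453.7 t
  B2O3: 13.86·0.5614 = 7.781 t
  PbO: 46.41·0.9990 = 46.36 t
  Al2O3: 380.1·0.003000 = 1.140 t
LOI: 46.41·0.001000 + 116.5·0.002000 + 118.4·0.05020 + 13.86·0.4386 + 118.5·0.01500 + 380.1·0.002000 = 14.84 t
Glass = total batch minus LOI = 793.8 − 14.84 = 778.9 t (equal to the oxide-mass sum)
wt % = 100 × oxide mass / glass mass

Glass mass = 778.9 t (batch 793.8 − LOI 14.84).
Composition: ZnO 14.93%, MgO 19.73%, SiO2 58.24%, B2O3 0.9989%, PbO 5.952%, Al2O3 0.1464%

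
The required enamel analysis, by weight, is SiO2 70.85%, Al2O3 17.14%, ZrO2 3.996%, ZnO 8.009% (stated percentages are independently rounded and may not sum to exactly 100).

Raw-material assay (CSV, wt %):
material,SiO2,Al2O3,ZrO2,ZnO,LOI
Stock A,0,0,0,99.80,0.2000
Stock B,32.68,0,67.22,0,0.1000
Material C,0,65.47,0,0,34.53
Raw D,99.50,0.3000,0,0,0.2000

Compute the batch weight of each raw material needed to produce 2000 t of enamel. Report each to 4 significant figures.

Batch per 2000 t enamel:
  Stock A: 160.5 t
  Stock B: 118.9 t
  Material C: 517.3 t
  Raw D: 1385 t
Total batch = 2182 t; LOI loss = 181.8 t; yield = 91.67%

All internal work runs at full float precision throughout — values along the way are displayed, with 4-significant-figure rounding, when written out — each reported value is rounded only once; all derived quantities (four oxide percentages, net glass mass, yield, the totals, LOI) are rebuilt from the batch weights per 2000 t of glass in full precision precisely as stated by the problem or answer text.
Oxide mass targets, per 2000 t enamel:
  SiO2: 70.85% × 2000 = 1417 t
  Al2O3: 17.14% × 2000 = 342.8 t
  ZrO2: 3.996% × 2000 = 79.92 t
  ZnO: 8.009% × 2000 = 160.2 t
Sums-versus-targets review per the reported batch figures, per the basis as stated (sum by sum, the targets are met once rounding is allowed for):
  SiO2: 118.9·0.3268 + 1385·0.9950 = 1417 t (target 1417 t)
  Al2O3: 517.3·0.6547 + 1385·0.003000 = 342.8 t (target 342.8 t)
  ZrO2: 118.9·0.6722 = 79.92 t (target 79.92 t)
  ZnO: 160.5·0.9980 = 160.2 t (target 160.2 t)
Glass mass check: net batch after ignition = 2000 t (the targets, summed, come to 2000 t; versus the stated basis of 2000 t — deltas are rounding alone).
Adding the batch up: Σ batch = 2182 t; the LOI term Σ batch·LOI equals 181.8 t; the yield ratio, glass ÷ batch: 91.67%.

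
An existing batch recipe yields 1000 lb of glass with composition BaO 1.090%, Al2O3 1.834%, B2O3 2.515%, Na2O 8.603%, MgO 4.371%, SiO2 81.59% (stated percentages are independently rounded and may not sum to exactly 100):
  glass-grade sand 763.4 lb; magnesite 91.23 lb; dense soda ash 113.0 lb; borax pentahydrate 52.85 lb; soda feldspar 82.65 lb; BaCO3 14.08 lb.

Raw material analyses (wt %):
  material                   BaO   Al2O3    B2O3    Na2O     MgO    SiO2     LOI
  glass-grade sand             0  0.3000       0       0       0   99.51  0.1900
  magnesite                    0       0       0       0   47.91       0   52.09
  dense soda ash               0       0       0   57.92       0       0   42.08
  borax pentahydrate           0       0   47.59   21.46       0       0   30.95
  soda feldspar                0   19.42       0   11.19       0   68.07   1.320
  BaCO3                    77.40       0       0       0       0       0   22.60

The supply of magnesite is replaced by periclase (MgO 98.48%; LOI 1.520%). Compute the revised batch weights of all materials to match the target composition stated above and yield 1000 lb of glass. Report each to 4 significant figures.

Values along the way are shown, with 4-significant-figure rounding, between the steps; each numeric step holds full float precision through every step — each reported value is rounded a single time; derived quantities (net glass mass, the six compositions, yield, the totals, LOI) are re-derived at exact precision from the weighed amounts for 1000 lb of glass, precisely as stated by question or answer.
Target oxide masses per 1000 lb glass:
  BaO: 1.090% × 1000 = 10.90 lb
  Al2O3: 1.834% × 1000 = 18.34 lb
  B2O3: 2.515% × 1000 = 25.15 lb
  Na2O: 8.603% × 1000 = 86.03 lb
  MgO: 4.371% × 1000 = 43.71 lb
  SiO2: 81.59% × 1000 = 815.9 lb
A balance pass over the oxides, applying the batch weights above, at the basis given (oxide sums agree with the targets exact up to rounding of places):
  BaO: 14.08·0.7740 = 10.90 lb (target 10.90 lb)
  Al2O3: 763.4·0.003000 + 82.65·0.1942 = 18.34 lb (target 18.34 lb)
  B2O3: 52.85·0.4759 = 25.15 lb (target 25.15 lb)
  Na2O: 113.0·0.5792 + 52.85·0.2146 + 82.65·0.1119 = 86.04 lb (target 86.03 lb)
  MgO: 44.38·0.9848 = 43.71 lb (target 43.71 lb)
  SiO2: 763.4·0.9951 + 82.65·0.6807 = 815.9 lb (target 815.9 lb)
Glass-mass sanity pass: batch total minus LOI = 1000 lb (the Σ of target masses is 1000 lb; stated basis 1000 lb — rounding explains the deltas).
Whole-batch sum: Σ batch = 1070 lb; Σ batch·LOI gives LOI loss = 70.31 lb; yield: glass divided by total = 93.43%.

Revised batch per 1000 lb glass:
  glass-grade sand: 763.4 lb
  periclase: 44.38 lb
  dense soda ash: 113.0 lb
  borax pentahydrate: 52.85 lb
  soda feldspar: 82.65 lb
  BaCO3: 14.08 lb
Total batch = 1070 lb; LOI loss = 70.31 lb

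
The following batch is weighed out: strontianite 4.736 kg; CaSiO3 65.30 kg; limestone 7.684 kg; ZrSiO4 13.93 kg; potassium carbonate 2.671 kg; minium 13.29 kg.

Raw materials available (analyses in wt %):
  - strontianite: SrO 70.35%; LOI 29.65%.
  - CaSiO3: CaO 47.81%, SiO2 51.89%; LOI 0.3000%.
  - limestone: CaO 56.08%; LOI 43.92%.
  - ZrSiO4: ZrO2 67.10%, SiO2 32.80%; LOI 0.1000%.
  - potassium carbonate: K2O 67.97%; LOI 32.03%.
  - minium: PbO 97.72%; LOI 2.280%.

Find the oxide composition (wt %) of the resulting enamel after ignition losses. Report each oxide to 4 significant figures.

Glass mass = 101.5 kg (batch 107.6 − LOI 6.147).
Composition: K2O 1.789%, CaO 35.02%, ZrO2 9.212%, SrO 3.284%, SiO2 37.90%, PbO 12.80%

The intermediate values are displayed rounded to 4 significant digits in the working; every computation maintains exact precision throughout — a single rounding finalizes each reported number — derived quantities, including LOI, six oxide percentages, totals, yield, net glass mass, are recomputed using the weight values per 101.5 kg of glass in full float precision, precisely as stated by problem or answer.
Oxide-by-oxide delivered mass:
  K2O: 2.671·0.6797 = 1.815 kg
  CaO: 65.30·0.4781 + 7.684·0.5608 = 35.53 kg
  ZrO2: 13.93·0.6710 = 9.347 kg
  SrO: 4.736·0.7035 = 3.332 kg
  SiO2: 65.30·0.5189 + 13.93·0.3280 = 38.45 kg
  PbO: 13.29·0.9772 = 12.99 kg
LOI: 4.736·0.2965 + 65.30·0.003000 + 7.684·0.4392 + 13.93·0.001000 + 2.671·0.3203 + 13.29·0.02280 = 6.147 kg
batch − LOI leaves glass = 107.6 − 6.147 = 101.5 kg (the oxide masses sum to this)
each oxide over glass, ×100, is wt %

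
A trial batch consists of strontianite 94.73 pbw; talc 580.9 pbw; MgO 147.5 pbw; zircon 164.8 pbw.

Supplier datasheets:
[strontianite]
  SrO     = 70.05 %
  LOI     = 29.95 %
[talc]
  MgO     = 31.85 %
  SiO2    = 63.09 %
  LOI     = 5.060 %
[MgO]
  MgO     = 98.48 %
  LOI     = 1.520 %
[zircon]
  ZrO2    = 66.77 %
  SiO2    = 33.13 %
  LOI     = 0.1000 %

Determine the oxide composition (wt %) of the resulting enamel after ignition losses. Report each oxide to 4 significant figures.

Glass mass = 927.8 pbw (batch 987.9 − LOI 60.17).
Composition: MgO 35.60%, ZrO2 11.86%, SrO 7.153%, SiO2 45.39%

Working values are printed (rounded to four significant digits) within the worked lines. All internal work keeps full float precision at each step. Exactly one rounding goes into every reported number. Derived quantities (the four compositions, the totals, yield, LOI, net glass mass) are recomputed in full float precision using the weight values per 927.8 pbw of glass, as set out in either problem or answer.
What the batch supplies per oxide:
  MgO: 580.9·0.3185 + 147.5·0.9848 = 330.3 pbw
  ZrO2: 164.8·0.6677 = 110.0 pbw
  SrO: 94.73·0.7005 = 66.36 pbw
  SiO2: 580.9·0.6309 + 164.8·0.3313 = 421.1 pbw
LOI: 94.73·0.2995 + 580.9·0.05060 + 147.5·0.01520 + 164.8·0.001000 = 60.17 pbw
Net of LOI, the glass mass = 987.9 − 60.17 = 927.8 pbw (the oxide masses sum to this)
each wt % is 100 × oxide ÷ glass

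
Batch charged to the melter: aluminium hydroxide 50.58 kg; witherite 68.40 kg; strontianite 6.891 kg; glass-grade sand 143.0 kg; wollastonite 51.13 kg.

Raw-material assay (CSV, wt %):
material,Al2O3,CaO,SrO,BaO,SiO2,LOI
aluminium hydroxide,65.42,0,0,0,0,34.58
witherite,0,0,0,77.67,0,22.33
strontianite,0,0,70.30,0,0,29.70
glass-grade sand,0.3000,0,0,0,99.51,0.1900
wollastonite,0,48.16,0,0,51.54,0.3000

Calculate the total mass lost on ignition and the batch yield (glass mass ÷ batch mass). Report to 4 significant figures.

LOI loss = 35.24 kg; glass = 284.8 kg; yield = 88.99%

The working math runs at full precision all the way through; the intermediate values appear (rounded to four significant digits) between the steps; each reported figure receives exactly one rounding. All derived quantities are recomputed at full float precision (totals, the yield, net glass mass, the five compositions, LOI) from the weighed amounts per 284.8 kg of glass as given in problem or answer.
Material-by-material LOI:
  aluminium hydroxide: 50.58 × 0.3458 = 17.49 kg
  witherite: 68.40 × 0.2233 = 15.27 kg
  strontianite: 6.891 × 0.2970 = 2.047 kg
  glass-grade sand: 143.0 × 0.001900 = 0.2717 kg
  wollastonite: 51.13 × 0.003000 = 0.1534 kg
Total LOI = 35.24 kg
Glass = batch − LOI = 320.0 − 35.24 = 284.8 kg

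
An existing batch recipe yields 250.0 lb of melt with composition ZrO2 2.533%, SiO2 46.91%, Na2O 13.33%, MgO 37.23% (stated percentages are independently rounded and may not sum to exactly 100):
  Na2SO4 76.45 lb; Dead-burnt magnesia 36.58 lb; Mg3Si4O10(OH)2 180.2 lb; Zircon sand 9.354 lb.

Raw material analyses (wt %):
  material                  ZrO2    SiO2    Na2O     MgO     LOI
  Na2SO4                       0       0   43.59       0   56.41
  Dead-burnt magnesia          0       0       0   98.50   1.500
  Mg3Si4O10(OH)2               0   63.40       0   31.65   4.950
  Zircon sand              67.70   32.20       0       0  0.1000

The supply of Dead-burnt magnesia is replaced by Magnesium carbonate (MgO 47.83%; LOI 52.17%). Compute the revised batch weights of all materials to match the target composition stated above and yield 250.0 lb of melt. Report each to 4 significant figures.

Revised batch per 250.0 lb melt:
  Na2SO4: 76.45 lb
  Magnesium carbonate: 75.34 lb
  Mg3Si4O10(OH)2: 180.2 lb
  Zircon sand: 9.354 lb
Total batch = 341.3 lb; LOI loss = 91.36 lb

Mid-chain values appear, rounded to four significant digits, as written; each numeric step carries exact precision from start to finish; each reported figure is rounded exactly once; the derived quantities, which include the totals, yield, ignition loss, four oxide percentages, glass mass, are re-derived in exact precision, exactly as printed in the question or the answer, starting from the weights on 250.0 lb of glass.
The oxide mass targets at 250.0 lb melt:
  ZrO2: 2.533% × 250.0 = 6.332 lb
  SiO2: 46.91% × 250.0 = 117.3 lb
  Na2O: 13.33% × 250.0 = 33.33 lb
  MgO: 37.23% × 250.0 = 93.08 lb
Per-oxide balance check with the batch weights as given, on the stated basis (each sum matches its target mass net of answer rounding effects):
  ZrO2: 9.354·0.6770 = 6.333 lb (target 6.332 lb)
  SiO2: 180.2·0.6340 + 9.354·0.3220 = 117.3 lb (target 117.3 lb)
  Na2O: 76.45·0.4359 = 33.32 lb (target 33.33 lb)
  MgO: 75.34·0.4783 + 180.2·0.3165 = 93.07 lb (target 93.08 lb)
Consistency of the glass mass: batch total minus LOI = 250.0 lb (per-oxide target masses sum to 250.0 lb; with the basis standing at 250.0 lb — a pure rounding effect).
Total batch = Σ batch = 341.3 lb; LOI loss = Σ batch·LOI = 91.36 lb; yield, glass over the total, = 73.24%.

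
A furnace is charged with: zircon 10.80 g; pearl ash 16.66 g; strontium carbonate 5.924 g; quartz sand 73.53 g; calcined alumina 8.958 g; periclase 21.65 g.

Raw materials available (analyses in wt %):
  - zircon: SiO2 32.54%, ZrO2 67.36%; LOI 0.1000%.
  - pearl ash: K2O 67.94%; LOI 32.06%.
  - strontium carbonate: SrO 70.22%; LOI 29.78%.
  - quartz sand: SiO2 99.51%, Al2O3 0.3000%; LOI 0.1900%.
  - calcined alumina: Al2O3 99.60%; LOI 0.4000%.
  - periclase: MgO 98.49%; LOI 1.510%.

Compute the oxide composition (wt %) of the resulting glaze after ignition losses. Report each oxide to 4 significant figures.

Glass mass = 129.9 g (batch 137.5 − LOI 7.619).
Composition: SrO 3.202%, SiO2 59.03%, ZrO2 5.600%, Al2O3 7.038%, MgO 16.41%, K2O 8.713%

The whole derivation maintains full float precision throughout. Values along the way are shown with 4-significant-figure rounding across the worked steps; exactly one rounding goes into each reported value — all derived quantities, including the yield, the six compositions, the totals, LOI, glass mass, are recomputed starting from the weights on 129.9 g of glass at full float precision, as they appear in problem or answer.
Delivered oxide masses:
  SrO: 5.924·0.7022 = 4.160 g
  SiO2: 10.80·0.3254 + 73.53·0.9951 = 76.68 g
  ZrO2: 10.80·0.6736 = 7.275 g
  Al2O3: 73.53·0.003000 + 8.958·0.9960 = 9.143 g
  MgO: 21.65·0.9849 = 21.32 g
  K2O: 16.66·0.6794 = 11.32 g
LOI: 10.80·0.001000 + 16.66·0.3206 + 5.924·0.2978 + 73.53·0.001900 + 8.958·0.004000 + 21.65·0.01510 = 7.619 g
The glass mass, total less LOI, = 137.5 − 7.619 = 129.9 g (consistent with Σ oxide mass)
wt %: oxide over glass, times 100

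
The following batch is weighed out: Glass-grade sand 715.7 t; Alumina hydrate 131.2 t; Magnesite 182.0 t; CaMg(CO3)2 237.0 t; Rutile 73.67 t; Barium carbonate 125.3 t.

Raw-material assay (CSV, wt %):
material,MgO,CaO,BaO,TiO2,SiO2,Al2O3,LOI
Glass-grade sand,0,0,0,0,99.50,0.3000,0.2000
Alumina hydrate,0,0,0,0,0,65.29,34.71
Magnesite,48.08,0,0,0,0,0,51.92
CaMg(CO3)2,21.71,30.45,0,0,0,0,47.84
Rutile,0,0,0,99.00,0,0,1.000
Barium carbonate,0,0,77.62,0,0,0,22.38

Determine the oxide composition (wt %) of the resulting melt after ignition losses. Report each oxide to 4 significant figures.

Values along the way are printed (rounded to four significant digits) at each printed step — every computation carries exact precision through the solve — every reported result takes just one rounding — the derived quantities are re-derived from the weighed amounts for 1181 t of glass at full float precision (glass mass, the six compositions, the totals, LOI, the yield), as written in the question or the answer.
What the batch supplies per oxide:
  MgO: 182.0·0.4808 + 237.0·0.2171 = 139.0 t
  CaO: 237.0·0.3045 = 72.17 t
  BaO: 125.3·0.7762 = 97.26 t
  TiO2: 73.67·0.9900 = 72.93 t
  SiO2: 715.7·0.9950 = 712.1 t
  Al2O3: 715.7·0.003000 + 131.2·0.6529 = 87.81 t
LOI: 715.7·0.002000 + 131.2·0.3471 + 182.0·0.5192 + 237.0·0.4784 + 73.67·0.01000 + 125.3·0.2238 = 283.6 t
Net of LOI, the glass mass = 1465 − 283.6 = 1181 t (consistent with Σ oxide mass)
wt % = 100 × oxide mass / glass mass

Glass mass = 1181 t (batch 1465 − LOI 283.6).
Composition: MgO 11.76%, CaO 6.109%, BaO 8.234%, TiO2 6.174%, SiO2 60.29%, Al2O3 7.433%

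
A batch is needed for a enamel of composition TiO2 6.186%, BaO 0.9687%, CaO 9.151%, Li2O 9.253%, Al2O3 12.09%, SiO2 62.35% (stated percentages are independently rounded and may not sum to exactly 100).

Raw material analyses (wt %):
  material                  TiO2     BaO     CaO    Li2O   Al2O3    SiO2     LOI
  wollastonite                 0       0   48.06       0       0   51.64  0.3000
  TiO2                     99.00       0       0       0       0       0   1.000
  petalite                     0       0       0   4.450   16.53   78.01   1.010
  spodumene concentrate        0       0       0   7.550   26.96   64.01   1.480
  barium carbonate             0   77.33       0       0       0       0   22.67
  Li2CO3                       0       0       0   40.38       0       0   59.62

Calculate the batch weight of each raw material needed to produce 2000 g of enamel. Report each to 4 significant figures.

Values along the way appear, rounded to four significant figures, on the page — exact precision is maintained at every stage. Each reported number takes just one rounding. Derived quantities, which include totals, glass mass, yield, LOI, six oxide percentages, are re-derived in full precision, as given in the problem or the answer, starting from the weights for 2000 g of glass.
The oxide mass targets at 2000 g enamel:
  TiO2: 6.186% × 2000 = 123.7 g
  BaO: 0.9687% × 2000 = 19.37 g
  CaO: 9.151% × 2000 = 183.0 g
  Li2O: 9.253% × 2000 = 185.1 g
  Al2O3: 12.09% × 2000 = 241.8 g
  SiO2: 62.35% × 2000 = 1247 g
Balance tally, oxide-wise, with the batch weights as given, on the stated basis (every target is met by its sum up to rounding of the answer):
  TiO2: 125.0·0.9900 = 123.8 g (target 123.7 g)
  BaO: 25.05·0.7733 = 19.37 g (target 19.37 g)
  CaO: 380.8·0.4806 = 183.0 g (target 183.0 g)
  Li2O: 1229·0.04450 + 143.6·0.07550 + 296.1·0.4038 = 185.1 g (target 185.1 g)
  Al2O3: 1229·0.1653 + 143.6·0.2696 = 241.9 g (target 241.8 g)
  SiO2: 380.8·0.5164 + 1229·0.7801 + 143.6·0.6401 = 1247 g (target 1247 g)
Glass-mass closure: whole batch net of LOI = 2000 g (per-oxide target masses sum to 2000 g; against the stated basis, 2000 g — gaps are rounding artifacts).
Adding the batch up: Σ batch = 2200 g; the LOI term Σ batch·LOI equals 199.1 g; the yield ratio, glass ÷ batch: 90.95%.

Batch per 2000 g enamel:
  wollastonite: 380.8 g
  TiO2: 125.0 g
  petalite: 1229 g
  spodumene concentrate: 143.6 g
  barium carbonate: 25.05 g
  Li2CO3: 296.1 g
Total batch = 2200 g; LOI loss = 199.1 g; yield = 90.95%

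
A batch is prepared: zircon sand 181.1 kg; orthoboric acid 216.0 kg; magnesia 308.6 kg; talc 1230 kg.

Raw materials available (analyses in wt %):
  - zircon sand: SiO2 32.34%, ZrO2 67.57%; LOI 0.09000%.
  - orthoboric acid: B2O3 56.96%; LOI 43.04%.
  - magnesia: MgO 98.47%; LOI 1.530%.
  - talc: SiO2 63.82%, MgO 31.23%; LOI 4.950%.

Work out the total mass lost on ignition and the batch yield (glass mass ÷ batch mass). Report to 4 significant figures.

LOI loss = 158.7 kg; glass = 1777 kg; yield = 91.80%

Intermediates are displayed (rounded to 4 significant figures) at each printed step — all internal work keeps full precision from first step to last — a single rounding yields each reported number. Derived quantities, including glass mass, yield, the totals, the four compositions, ignition loss, are recomputed from the weighed amounts at 1777 kg of glass at full float precision as written in the problem or answer text.
Material-by-material LOI:
  zircon sand: 181.1 × 9.000e-04 = 0.1630 kg
  orthoboric acid: 216.0 × 0.4304 = 92.97 kg
  magnesia: 308.6 × 0.01530 = 4.722 kg
  talc: 1230 × 0.04950 = 60.89 kg
Total LOI = 158.7 kg
Glass = batch − LOI = 1936 − 158.7 = 1777 kg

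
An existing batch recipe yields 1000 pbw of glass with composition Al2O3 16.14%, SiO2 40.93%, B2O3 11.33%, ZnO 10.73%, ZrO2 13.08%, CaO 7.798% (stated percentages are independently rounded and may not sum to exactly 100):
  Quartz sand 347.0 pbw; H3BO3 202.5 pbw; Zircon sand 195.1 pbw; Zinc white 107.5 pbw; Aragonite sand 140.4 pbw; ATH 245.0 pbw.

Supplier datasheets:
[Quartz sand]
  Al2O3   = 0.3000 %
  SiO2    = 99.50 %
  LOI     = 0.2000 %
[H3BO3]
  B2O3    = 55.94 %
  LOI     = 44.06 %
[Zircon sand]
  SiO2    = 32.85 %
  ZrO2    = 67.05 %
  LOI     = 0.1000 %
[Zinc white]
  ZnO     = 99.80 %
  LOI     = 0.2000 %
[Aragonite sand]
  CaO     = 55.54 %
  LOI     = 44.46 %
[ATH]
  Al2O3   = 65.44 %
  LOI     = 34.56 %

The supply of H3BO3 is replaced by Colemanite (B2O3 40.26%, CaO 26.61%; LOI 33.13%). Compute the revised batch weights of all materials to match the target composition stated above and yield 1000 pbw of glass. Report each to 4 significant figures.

Revised batch per 1000 pbw glass:
  Quartz sand: 347.0 pbw
  Colemanite: 281.4 pbw
  Zircon sand: 195.1 pbw
  Zinc white: 107.5 pbw
  Aragonite sand: 5.571 pbw
  ATH: 245.0 pbw
Total batch = 1182 pbw; LOI loss = 181.5 pbw

The intermediate values are displayed, rounded to 4 significant digits, across the worked steps. The working math runs at full precision in every operation. Each reported number is rounded a single time — derived quantities are recomputed starting from the weights for 1000 pbw of glass in full float precision (the totals, glass mass, ignition loss, six oxide percentages, the yield), precisely as stated by either problem or answer.
Oxide mass targets, per 1000 pbw glass:
  Al2O3: 16.14% × 1000 = 161.4 pbw
  SiO2: 40.93% × 1000 = 409.3 pbw
  B2O3: 11.33% × 1000 = 113.3 pbw
  ZnO: 10.73% × 1000 = 107.3 pbw
  ZrO2: 13.08% × 1000 = 130.8 pbw
  CaO: 7.798% × 1000 = 77.98 pbw
Mass-balance tally per oxide with the batch weights as given, versus the basis set out (sum by sum, the targets are met given rounding of the digits):
  Al2O3: 347.0·0.003000 + 245.0·0.6544 = 161.4 pbw (target 161.4 pbw)
  SiO2: 347.0·0.9950 + 195.1·0.3285 = 409.4 pbw (target 409.3 pbw)
  B2O3: 281.4·0.4026 = 113.3 pbw (target 113.3 pbw)
  ZnO: 107.5·0.9980 = 107.3 pbw (target 107.3 pbw)
  ZrO2: 195.1·0.6705 = 130.8 pbw (target 130.8 pbw)
  CaO: 281.4·0.2661 + 5.571·0.5554 = 77.97 pbw (target 77.98 pbw)
Glass mass check: Σ batch − LOI loss = 1000 pbw (the targets, summed, come to 1000 pbw; basis as stated: 1000 pbw — deltas are rounding alone).
Batch total: Σ batch = 1182 pbw; LOI removed, Σ of batch·LOI: 181.5 pbw; as yield: glass ÷ batch → 84.64%.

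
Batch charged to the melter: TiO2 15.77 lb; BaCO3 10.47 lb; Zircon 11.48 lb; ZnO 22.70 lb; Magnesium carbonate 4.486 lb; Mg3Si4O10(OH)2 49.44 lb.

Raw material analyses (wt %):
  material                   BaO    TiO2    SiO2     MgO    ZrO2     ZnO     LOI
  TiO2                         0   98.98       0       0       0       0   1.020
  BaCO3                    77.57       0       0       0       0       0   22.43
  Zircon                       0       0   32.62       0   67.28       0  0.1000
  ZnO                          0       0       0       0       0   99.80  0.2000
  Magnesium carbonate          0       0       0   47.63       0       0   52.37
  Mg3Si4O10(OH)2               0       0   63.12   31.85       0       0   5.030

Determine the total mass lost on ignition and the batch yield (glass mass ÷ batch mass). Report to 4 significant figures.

Intermediates are displayed rounded off to 4 significant digits at each printed step. The working math carries exact precision at each step. A single rounding completes every reported value; the derived quantities (LOI, the six compositions, the totals, net glass mass, yield) are re-derived using the weight values at 106.9 lb of glass in exact precision, as given in the question or the answer.
Loss on ignition, line by line:
  TiO2: 15.77 × 0.01020 = 0.1609 lb
  BaCO3: 10.47 × 0.2243 = 2.348 lb
  Zircon: 11.48 × 0.001000 = 0.01148 lb
  ZnO: 22.70 × 0.002000 = 0.04540 lb
  Magnesium carbonate: 4.486 × 0.5237 = 2.349 lb
  Mg3Si4O10(OH)2: 49.44 × 0.05030 = 2.487 lb
Total LOI = 7.402 lb
Glass = batch − LOI = 114.3 − 7.402 = 106.9 lb

LOI loss = 7.402 lb; glass = 106.9 lb; yield = 93.53%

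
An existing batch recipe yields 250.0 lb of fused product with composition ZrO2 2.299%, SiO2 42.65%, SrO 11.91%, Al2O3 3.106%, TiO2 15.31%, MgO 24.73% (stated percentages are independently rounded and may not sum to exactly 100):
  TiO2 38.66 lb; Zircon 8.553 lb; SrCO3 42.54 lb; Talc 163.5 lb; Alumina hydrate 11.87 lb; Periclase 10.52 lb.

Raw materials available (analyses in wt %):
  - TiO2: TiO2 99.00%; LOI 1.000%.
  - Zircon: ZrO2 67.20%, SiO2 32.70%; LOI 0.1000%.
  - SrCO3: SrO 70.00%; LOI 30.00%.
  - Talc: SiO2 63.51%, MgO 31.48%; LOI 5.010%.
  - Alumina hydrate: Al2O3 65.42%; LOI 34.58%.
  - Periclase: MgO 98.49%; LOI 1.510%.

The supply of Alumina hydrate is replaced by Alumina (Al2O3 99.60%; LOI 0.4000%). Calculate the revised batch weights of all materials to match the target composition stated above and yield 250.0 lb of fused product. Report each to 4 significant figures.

Revised batch per 250.0 lb fused product:
  TiO2: 38.66 lb
  Zircon: 8.553 lb
  SrCO3: 42.54 lb
  Talc: 163.5 lb
  Alumina: 7.796 lb
  Periclase: 10.52 lb
Total batch = 271.6 lb; LOI loss = 21.54 lb

Values along the way appear rounded to 4 significant figures in the working; every computation holds exact precision in all steps; a single rounding completes every reported result — the derived quantities (the yield, net glass mass, totals, ignition loss, the six compositions) are re-derived from the batch weights per 250.0 lb of glass at full precision precisely as stated by either problem or answer.
Target masses of each oxide per 250.0 lb fused product:
  ZrO2: 2.299% × 250.0 = 5.748 lb
  SiO2: 42.65% × 250.0 = 106.6 lb
  SrO: 11.91% × 250.0 = 29.78 lb
  Al2O3: 3.106% × 250.0 = 7.765 lb
  TiO2: 15.31% × 250.0 = 38.28 lb
  MgO: 24.73% × 250.0 = 61.82 lb
Per-oxide balance check applying the batch weights above, at the basis given (sum by sum, the targets are met net of answer rounding effects):
  ZrO2: 8.553·0.6720 = 5.748 lb (target 5.748 lb)
  SiO2: 8.553·0.3270 + 163.5·0.6351 = 106.6 lb (target 106.6 lb)
  SrO: 42.54·0.7000 = 29.78 lb (target 29.78 lb)
  Al2O3: 7.796·0.9960 = 7.765 lb (target 7.765 lb)
  TiO2: 38.66·0.9900 = 38.27 lb (target 38.28 lb)
  MgO: 163.5·0.3148 + 10.52·0.9849 = 61.83 lb (target 61.82 lb)
Auditing the glass mass value: batch total minus LOI = 250.0 lb (the targets, summed, come to 250.0 lb; with the basis standing at 250.0 lb — differing by rounding only).
Adding the batch up: Σ batch = 271.6 lb; the LOI term Σ batch·LOI equals 21.54 lb; as yield: glass ÷ batch → 92.07%.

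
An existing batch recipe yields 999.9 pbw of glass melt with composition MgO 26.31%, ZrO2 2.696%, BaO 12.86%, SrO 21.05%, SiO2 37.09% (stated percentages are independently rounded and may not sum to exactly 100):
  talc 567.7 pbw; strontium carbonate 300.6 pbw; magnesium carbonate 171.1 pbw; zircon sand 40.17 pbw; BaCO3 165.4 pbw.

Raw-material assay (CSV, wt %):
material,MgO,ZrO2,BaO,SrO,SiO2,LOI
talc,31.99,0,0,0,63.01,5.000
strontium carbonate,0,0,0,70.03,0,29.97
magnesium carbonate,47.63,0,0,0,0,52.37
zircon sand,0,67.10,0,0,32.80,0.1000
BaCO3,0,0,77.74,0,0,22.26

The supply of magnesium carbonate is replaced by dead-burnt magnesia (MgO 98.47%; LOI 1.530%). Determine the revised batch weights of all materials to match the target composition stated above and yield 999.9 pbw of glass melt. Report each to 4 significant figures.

Revised batch per 999.9 pbw glass melt:
  talc: 567.7 pbw
  strontium carbonate: 300.6 pbw
  dead-burnt magnesia: 82.74 pbw
  zircon sand: 40.17 pbw
  BaCO3: 165.4 pbw
Total batch = 1157 pbw; LOI loss = 156.6 pbw

Intermediates appear, rounded to four significant figures, as written — the whole derivation carries full float precision at all times; every reported result takes exactly one rounding. All derived quantities, including LOI, net glass mass, five oxide percentages, totals, yield, are carried using the weight values for 999.9 pbw of glass at full precision as given in either problem or answer.
Oxide-by-oxide targets in 999.9 pbw glass melt:
  MgO: 26.31% × 999.9 = 263.1 pbw
  ZrO2: 2.696% × 999.9 = 26.96 pbw
  BaO: 12.86% × 999.9 = 128.6 pbw
  SrO: 21.05% × 999.9 = 210.5 pbw
  SiO2: 37.09% × 999.9 = 370.9 pbw
Per-oxide balance check using the reported weights, on the stated basis (summed amounts equal target values within answer rounding):
  MgO: 567.7·0.3199 + 82.74·0.9847 = 263.1 pbw (target 263.1 pbw)
  ZrO2: 40.17·0.6710 = 26.95 pbw (target 26.96 pbw)
  BaO: 165.4·0.7774 = 128.6 pbw (target 128.6 pbw)
  SrO: 300.6·0.7003 = 210.5 pbw (target 210.5 pbw)
  SiO2: 567.7·0.6301 + 40.17·0.3280 = 370.9 pbw (target 370.9 pbw)
Glass-mass sanity pass: total charge less LOI = 1000 pbw (the targets, summed, come to 1000 pbw; the stated basis being 999.9 pbw — rounding explains the deltas).
Total batch = Σ batch = 1157 pbw; the LOI term Σ batch·LOI equals 156.6 pbw; glass ÷ batch gives a yield of 86.46%.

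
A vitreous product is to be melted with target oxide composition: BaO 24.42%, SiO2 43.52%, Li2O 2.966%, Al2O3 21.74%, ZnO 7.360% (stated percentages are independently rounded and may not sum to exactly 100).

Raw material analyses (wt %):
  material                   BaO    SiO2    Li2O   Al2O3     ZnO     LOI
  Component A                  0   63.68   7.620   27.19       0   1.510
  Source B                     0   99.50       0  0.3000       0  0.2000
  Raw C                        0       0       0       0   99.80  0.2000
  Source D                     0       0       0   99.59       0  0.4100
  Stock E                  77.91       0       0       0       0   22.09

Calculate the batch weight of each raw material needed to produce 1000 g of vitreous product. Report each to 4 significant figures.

Batch per 1000 g vitreous product:
  Component A: 389.2 g
  Source B: 188.3 g
  Raw C: 73.75 g
  Source D: 111.5 g
  Stock E: 313.4 g
Total batch = 1076 g; LOI loss = 76.09 g; yield = 92.93%

Full precision is kept at each step — intermediates appear, rounded to four significant figures, as written; each reported number takes just one rounding; derived quantities, including totals, yield, ignition loss, glass mass, the five compositions, are rebuilt using the weight values at 1000 g of glass at full precision, exactly as shown in either problem or answer.
Target oxide masses per 1000 g vitreous product:
  BaO: 24.42% × 1000 = 244.2 g
  SiO2: 43.52% × 1000 = 435.2 g
  Li2O: 2.966% × 1000 = 29.66 g
  Al2O3: 21.74% × 1000 = 217.4 g
  ZnO: 7.360% × 1000 = 73.60 g
Per-oxide balance check from the weights as reported, for the quoted basis mass (sums match the target masses exact up to rounding of places):
  BaO: 313.4·0.7791 = 244.2 g (target 244.2 g)
  SiO2: 389.2·0.6368 + 188.3·0.9950 = 435.2 g (target 435.2 g)
  Li2O: 389.2·0.07620 = 29.66 g (target 29.66 g)
  Al2O3: 389.2·0.2719 + 188.3·0.003000 + 111.5·0.9959 = 217.4 g (target 217.4 g)
  ZnO: 73.75·0.9980 = 73.60 g (target 73.60 g)
Consistency of the glass mass: batch total minus LOI = 1000 g (the targets, summed, come to 1000 g; with the basis standing at 1000 g — differing by rounding only).
Whole-batch sum: Σ batch = 1076 g; LOI removed, Σ of batch·LOI: 76.09 g; yield: glass divided by total = 92.93%.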